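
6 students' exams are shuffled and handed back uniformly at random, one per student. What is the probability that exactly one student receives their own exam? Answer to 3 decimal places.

Choose which one is fixed: C(6,1) = 6 ways.
The remaining 5 must have no fixed point: D(5) = 44.
P = 6·44/720 = 11/30 ≈ 0.367.

0.367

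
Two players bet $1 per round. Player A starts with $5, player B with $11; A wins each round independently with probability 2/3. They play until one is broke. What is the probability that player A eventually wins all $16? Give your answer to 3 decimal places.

Let r = q/p = (1/3)/(2/3) = 1/2. The recurrence P(i) = p·P(i+1) + q·P(i−1) with P(0)=0, P(16)=1 gives P(i) = (1 − r^i)/(1 − r^16).
P(5) = (1 − (1/2)^5) / (1 − (1/2)^16) = 63488/65535 ≈ 0.969.

0.969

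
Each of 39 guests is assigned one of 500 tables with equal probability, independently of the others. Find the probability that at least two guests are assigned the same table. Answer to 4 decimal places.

It's easier to compute the probability that all 39 are distinct.
P(all distinct) = 500/500 · 499/500 · ··· · 462/500 ≈ 0.2184.
So the probability of at least one match is 1 − 0.2184 = 0.7816.

0.7816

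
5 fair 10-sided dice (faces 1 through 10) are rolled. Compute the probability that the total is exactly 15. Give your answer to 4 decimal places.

0.0100

There are 10^5 = 100000 equally likely outcomes.
The number of ordered 5-tuples from {1,…,10} summing to 15 is 996.
P(sum = 15) = 996/100000 = 249/25000 ≈ 0.0100.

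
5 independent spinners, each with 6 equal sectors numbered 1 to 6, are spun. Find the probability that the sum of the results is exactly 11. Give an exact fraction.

205/7776

There are 6^5 = 7776 equally likely outcomes.
The number of ordered 5-tuples from {1,…,6} summing to 11 is 205.
P(sum = 11) = 205/7776.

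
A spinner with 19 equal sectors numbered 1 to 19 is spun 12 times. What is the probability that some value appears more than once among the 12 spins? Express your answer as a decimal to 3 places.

0.989

P(all 12 different) = 19/19 · 18/19 · ··· · 8/19 ≈ 0.011.
P(at least two equal) = 1 − 0.011 = 0.989.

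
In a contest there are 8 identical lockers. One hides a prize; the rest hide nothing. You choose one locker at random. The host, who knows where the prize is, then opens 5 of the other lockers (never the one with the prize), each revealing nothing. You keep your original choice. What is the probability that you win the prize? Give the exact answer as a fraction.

1/8

The host can always open 5 empty lockers regardless of your choice, so the reveals give no information about your original locker.
P(win by staying) = 1/8.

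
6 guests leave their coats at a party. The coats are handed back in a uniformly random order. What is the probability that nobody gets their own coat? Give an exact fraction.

53/144

This is the derangement probability: permutations of 6 with no fixed point.
D(6) = 6! · (1 − 1/1! + 1/2! − ··· + (−1)^6/6!) = 265.
P = 265/720 = 53/144.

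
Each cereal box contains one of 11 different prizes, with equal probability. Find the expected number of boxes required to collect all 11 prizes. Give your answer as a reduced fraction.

83711/2520

After i distinct types are collected, each trial gives a new one with probability (11−i)/11, so the expected wait for the next new type is 11/(11−i).
E = 11/11 + 11/10 + 11/9 + 11/8 + 11/7 + 11/6 + 11/5 + 11/4 + 11/3 + 11/2 + 11/1 = 83711/2520.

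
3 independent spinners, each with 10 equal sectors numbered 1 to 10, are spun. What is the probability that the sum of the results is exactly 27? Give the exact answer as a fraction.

There are 10^3 = 1000 equally likely outcomes.
The number of ordered 3-tuples from {1,…,10} summing to 27 is 10.
P(sum = 27) = 10/1000 = 1/100.

1/100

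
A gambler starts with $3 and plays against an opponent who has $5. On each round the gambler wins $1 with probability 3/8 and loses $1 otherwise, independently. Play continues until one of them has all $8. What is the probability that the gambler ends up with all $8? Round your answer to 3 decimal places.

Let r = q/p = (5/8)/(3/8) = 5/3. The recurrence P(i) = p·P(i+1) + q·P(i−1) with P(0)=0, P(8)=1 gives P(i) = (1 − r^i)/(1 − r^8).
P(3) = (1 − (5/3)^3) / (1 − (5/3)^8) = 11907/192032 ≈ 0.062.

0.062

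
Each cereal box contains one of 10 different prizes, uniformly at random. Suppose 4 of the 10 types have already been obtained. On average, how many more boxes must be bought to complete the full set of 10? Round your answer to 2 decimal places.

Starting from 4 distinct types, each trial gives a new one with probability (10−i)/10 when i types are held, so the wait for the next new type is 10/(10−i).
E = 10/6 + 10/5 + 10/4 + 10/3 + 10/2 + 10/1 = 49/2 ≈ 24.50.

24.50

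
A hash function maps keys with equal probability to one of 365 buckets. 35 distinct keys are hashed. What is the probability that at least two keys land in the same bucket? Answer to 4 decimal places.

0.8144

It's easier to compute the probability that all 35 are distinct.
P(all distinct) = 365/365 · 364/365 · ··· · 331/365 ≈ 0.1856.
So the probability of at least one match is 1 − 0.1856 = 0.8144.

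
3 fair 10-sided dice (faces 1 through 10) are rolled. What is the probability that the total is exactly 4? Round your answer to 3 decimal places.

There are 10^3 = 1000 equally likely outcomes.
The number of ordered 3-tuples from {1,…,10} summing to 4 is 3.
P(sum = 4) = 3/1000 ≈ 0.003.

0.003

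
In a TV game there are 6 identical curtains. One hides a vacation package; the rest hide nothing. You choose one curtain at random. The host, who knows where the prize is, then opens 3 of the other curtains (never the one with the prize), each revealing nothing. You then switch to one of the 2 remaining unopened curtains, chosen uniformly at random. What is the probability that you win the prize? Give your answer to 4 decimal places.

0.4167

Your original curtain holds the prize with probability 1/6, so the other 5 collectively hold it with probability 5/6.
The host can always find 3 empty curtains to open, so the reveals don't change that 5/6; it is now spread over the 2 remaining unopened curtains.
P(win by switching) = (5/6) · (1/2) = 5/12 ≈ 0.4167.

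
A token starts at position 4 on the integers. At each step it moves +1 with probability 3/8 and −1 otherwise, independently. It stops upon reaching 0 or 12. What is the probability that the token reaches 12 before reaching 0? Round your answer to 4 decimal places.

Let r = q/p = (5/8)/(3/8) = 5/3. The recurrence P(i) = p·P(i+1) + q·P(i−1) with P(0)=0, P(12)=1 gives P(i) = (1 − r^i)/(1 − r^12).
P(4) = (1 − (5/3)^4) / (1 − (5/3)^12) = 6561/447811 ≈ 0.0147.

0.0147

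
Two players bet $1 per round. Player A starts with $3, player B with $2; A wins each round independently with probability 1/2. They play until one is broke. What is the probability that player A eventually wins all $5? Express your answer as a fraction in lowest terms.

3/5

With a fair step, P(i) = ½P(i−1) + ½P(i+1) with P(0)=0, P(5)=1 has the linear solution P(i) = i/5.
P(3) = 3/5.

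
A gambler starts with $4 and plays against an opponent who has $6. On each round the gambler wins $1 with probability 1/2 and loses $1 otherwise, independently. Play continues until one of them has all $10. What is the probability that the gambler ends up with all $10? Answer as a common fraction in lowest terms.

2/5

With a fair step, P(i) = ½P(i−1) + ½P(i+1) with P(0)=0, P(10)=1 has the linear solution P(i) = i/10.
P(4) = 4/10 = 2/5.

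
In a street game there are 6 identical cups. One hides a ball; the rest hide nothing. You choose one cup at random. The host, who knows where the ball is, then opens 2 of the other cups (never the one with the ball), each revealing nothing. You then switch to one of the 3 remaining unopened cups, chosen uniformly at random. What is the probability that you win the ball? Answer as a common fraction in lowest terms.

5/18

Your original cup holds the ball with probability 1/6, so the other 5 collectively hold it with probability 5/6.
The host can always find 2 empty cups to open, so the reveals don't change that 5/6; it is now spread over the 3 remaining unopened cups.
P(win by switching) = (5/6) · (1/3) = 5/18.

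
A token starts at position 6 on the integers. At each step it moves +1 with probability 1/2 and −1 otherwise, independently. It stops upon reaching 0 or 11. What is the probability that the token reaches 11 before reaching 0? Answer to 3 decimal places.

With a fair step, P(i) = ½P(i−1) + ½P(i+1) with P(0)=0, P(11)=1 has the linear solution P(i) = i/11.
P(6) = 6/11 ≈ 0.545.

0.545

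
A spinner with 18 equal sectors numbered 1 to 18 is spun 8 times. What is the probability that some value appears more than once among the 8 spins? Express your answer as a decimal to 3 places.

P(all 8 different) = 18/18 · 17/18 · ··· · 11/18 ≈ 0.160.
P(at least two equal) = 1 − 0.160 = 0.840.

0.840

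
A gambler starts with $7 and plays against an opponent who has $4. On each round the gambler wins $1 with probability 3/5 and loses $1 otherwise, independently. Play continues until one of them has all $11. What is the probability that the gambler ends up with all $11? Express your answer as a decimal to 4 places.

Let r = q/p = (2/5)/(3/5) = 2/3. The recurrence P(i) = p·P(i+1) + q·P(i−1) with P(0)=0, P(11)=1 gives P(i) = (1 − r^i)/(1 − r^11).
P(7) = (1 − (2/3)^7) / (1 − (2/3)^11) = 166779/175099 ≈ 0.9525.

0.9525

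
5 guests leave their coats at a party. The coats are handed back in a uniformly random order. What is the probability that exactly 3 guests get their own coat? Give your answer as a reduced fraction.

Choose which 3 of the 5 are fixed: C(5,3) = 10 ways.
The remaining 2 must have no fixed point: D(2) = 1.
P = 10·1/120 = 1/12.

1/12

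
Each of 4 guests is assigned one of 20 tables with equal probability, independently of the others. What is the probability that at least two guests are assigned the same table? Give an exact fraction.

It's easier to compute the probability that all 4 are distinct.
P(all distinct) = 20/20 · 19/20 · ··· · 17/20 = 2907/4000.
So the probability of at least one match is 1 − 2907/4000 = 1093/4000.

1093/4000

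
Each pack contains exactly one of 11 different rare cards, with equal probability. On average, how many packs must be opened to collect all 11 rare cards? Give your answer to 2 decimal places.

After i distinct types are collected, each trial gives a new one with probability (11−i)/11, so the expected wait for the next new type is 11/(11−i).
E = 11/11 + 11/10 + 11/9 + 11/8 + 11/7 + 11/6 + 11/5 + 11/4 + 11/3 + 11/2 + 11/1 = 83711/2520 ≈ 33.22.

33.22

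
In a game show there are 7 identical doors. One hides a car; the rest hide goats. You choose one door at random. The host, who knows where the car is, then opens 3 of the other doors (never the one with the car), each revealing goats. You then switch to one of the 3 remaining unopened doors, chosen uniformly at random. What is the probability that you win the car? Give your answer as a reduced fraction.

Your original door holds the car with probability 1/7, so the other 6 collectively hold it with probability 6/7.
The host can always find 3 empty doors to open, so the reveals don't change that 6/7; it is now spread over the 3 remaining unopened doors.
P(win by switching) = (6/7) · (1/3) = 2/7.

2/7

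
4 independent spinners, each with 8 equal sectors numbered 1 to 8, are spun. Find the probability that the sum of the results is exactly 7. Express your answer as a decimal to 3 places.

0.005

There are 8^4 = 4096 equally likely outcomes.
The number of ordered 4-tuples from {1,…,8} summing to 7 is 20.
P(sum = 7) = 20/4096 = 5/1024 ≈ 0.005.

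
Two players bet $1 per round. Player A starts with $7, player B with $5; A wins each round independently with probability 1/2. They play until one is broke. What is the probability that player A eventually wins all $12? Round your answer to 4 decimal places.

0.5833

With a fair step, P(i) = ½P(i−1) + ½P(i+1) with P(0)=0, P(12)=1 has the linear solution P(i) = i/12.
P(7) = 7/12 ≈ 0.5833.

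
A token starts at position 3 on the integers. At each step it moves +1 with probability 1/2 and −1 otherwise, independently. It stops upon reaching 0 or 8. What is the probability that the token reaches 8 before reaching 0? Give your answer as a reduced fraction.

3/8

With a fair step, P(i) = ½P(i−1) + ½P(i+1) with P(0)=0, P(8)=1 has the linear solution P(i) = i/8.
P(3) = 3/8.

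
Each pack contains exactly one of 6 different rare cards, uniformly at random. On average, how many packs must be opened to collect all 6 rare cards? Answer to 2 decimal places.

14.70

After i distinct types are collected, each trial gives a new one with probability (6−i)/6, so the expected wait for the next new type is 6/(6−i).
E = 6/6 + 6/5 + 6/4 + 6/3 + 6/2 + 6/1 = 147/10 ≈ 14.70.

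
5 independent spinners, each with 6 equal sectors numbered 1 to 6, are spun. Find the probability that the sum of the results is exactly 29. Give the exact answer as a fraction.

There are 6^5 = 7776 equally likely outcomes.
The number of ordered 5-tuples from {1,…,6} summing to 29 is 5.
P(sum = 29) = 5/7776.

5/7776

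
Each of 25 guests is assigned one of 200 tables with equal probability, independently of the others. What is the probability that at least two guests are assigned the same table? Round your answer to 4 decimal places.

0.7910

It's easier to compute the probability that all 25 are distinct.
P(all distinct) = 200/200 · 199/200 · ··· · 176/200 ≈ 0.2090.
So the probability of at least one match is 1 − 0.2090 = 0.7910.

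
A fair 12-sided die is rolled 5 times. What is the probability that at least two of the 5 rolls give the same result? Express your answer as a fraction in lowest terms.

89/144

P(all 5 different) = 12/12 · 11/12 · ··· · 8/12 = 55/144.
P(at least two equal) = 1 − 55/144 = 89/144.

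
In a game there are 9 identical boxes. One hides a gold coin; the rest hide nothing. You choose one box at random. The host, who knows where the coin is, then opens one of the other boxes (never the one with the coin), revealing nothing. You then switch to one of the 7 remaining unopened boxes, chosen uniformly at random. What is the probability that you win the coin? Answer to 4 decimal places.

Your original box holds the coin with probability 1/9, so the other 8 collectively hold it with probability 8/9.
The host can always find an empty box to open, so this doesn't change that 8/9; it is now spread over the 7 remaining unopened boxes.
P(win by switching) = (8/9) · (1/7) = 8/63 ≈ 0.1270.

0.1270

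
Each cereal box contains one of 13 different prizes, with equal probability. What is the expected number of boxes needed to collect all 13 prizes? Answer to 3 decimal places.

After i distinct types are collected, each trial gives a new one with probability (13−i)/13, so the expected wait for the next new type is 13/(13−i).
E = 13/13 + 13/12 + 13/11 + 13/10 + 13/9 + 13/8 + 13/7 + 13/6 + 13/5 + 13/4 + 13/3 + 13/2 + 13/1 = 1145993/27720 ≈ 41.342.

41.342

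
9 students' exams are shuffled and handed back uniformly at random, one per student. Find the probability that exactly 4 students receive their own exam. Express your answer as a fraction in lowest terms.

Choose which 4 of the 9 are fixed: C(9,4) = 126 ways.
The remaining 5 must have no fixed point: D(5) = 44.
P = 126·44/362880 = 11/720.

11/720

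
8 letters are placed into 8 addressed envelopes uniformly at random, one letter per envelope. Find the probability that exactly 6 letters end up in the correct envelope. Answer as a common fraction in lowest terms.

Choose which 6 of the 8 are fixed: C(8,6) = 28 ways.
The remaining 2 must have no fixed point: D(2) = 1.
P = 28·1/40320 = 1/1440.

1/1440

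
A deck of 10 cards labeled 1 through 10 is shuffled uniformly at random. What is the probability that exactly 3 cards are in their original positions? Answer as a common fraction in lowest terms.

103/1680

Choose which 3 of the 10 are fixed: C(10,3) = 120 ways.
The remaining 7 must have no fixed point: D(7) = 1854.
P = 120·1854/3628800 = 103/1680.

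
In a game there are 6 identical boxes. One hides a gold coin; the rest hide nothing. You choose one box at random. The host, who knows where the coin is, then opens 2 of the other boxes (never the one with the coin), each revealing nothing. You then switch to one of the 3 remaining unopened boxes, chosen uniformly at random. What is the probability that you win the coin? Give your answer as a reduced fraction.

Your original box holds the coin with probability 1/6, so the other 5 collectively hold it with probability 5/6.
The host can always find 2 empty boxes to open, so the reveals don't change that 5/6; it is now spread over the 3 remaining unopened boxes.
P(win by switching) = (5/6) · (1/3) = 5/18.

5/18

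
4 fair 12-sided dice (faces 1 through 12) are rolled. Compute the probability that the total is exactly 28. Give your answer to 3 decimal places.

0.054

There are 12^4 = 20736 equally likely outcomes.
The number of ordered 4-tuples from {1,…,12} summing to 28 is 1111.
P(sum = 28) = 1111/20736 ≈ 0.054.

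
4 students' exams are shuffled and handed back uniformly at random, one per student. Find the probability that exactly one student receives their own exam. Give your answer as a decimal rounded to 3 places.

Choose which one is fixed: C(4,1) = 4 ways.
The remaining 3 must have no fixed point: D(3) = 2.
P = 4·2/24 = 1/3 ≈ 0.333.

0.333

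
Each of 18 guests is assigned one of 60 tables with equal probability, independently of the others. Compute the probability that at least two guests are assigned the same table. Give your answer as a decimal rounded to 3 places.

It's easier to compute the probability that all 18 are distinct.
P(all distinct) = 60/60 · 59/60 · ··· · 43/60 ≈ 0.058.
So the probability of at least one match is 1 − 0.058 = 0.942.

0.942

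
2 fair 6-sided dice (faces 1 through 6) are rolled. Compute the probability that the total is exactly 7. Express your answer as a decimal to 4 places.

There are 6^2 = 36 equally likely outcomes.
The number of ordered 2-tuples from {1,…,6} summing to 7 is 6.
P(sum = 7) = 6/36 = 1/6 ≈ 0.1667.

0.1667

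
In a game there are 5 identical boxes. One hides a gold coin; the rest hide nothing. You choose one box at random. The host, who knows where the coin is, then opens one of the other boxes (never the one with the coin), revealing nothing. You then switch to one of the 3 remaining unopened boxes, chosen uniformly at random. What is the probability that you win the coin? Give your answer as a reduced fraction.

4/15

Your original box holds the coin with probability 1/5, so the other 4 collectively hold it with probability 4/5.
The host can always find an empty box to open, so this doesn't change that 4/5; it is now spread over the 3 remaining unopened boxes.
P(win by switching) = (4/5) · (1/3) = 4/15.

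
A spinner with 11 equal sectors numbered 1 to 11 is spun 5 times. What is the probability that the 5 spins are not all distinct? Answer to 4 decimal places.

0.6558

P(all 5 different) = 11/11 · 10/11 · ··· · 7/11 ≈ 0.3442.
P(at least two equal) = 1 − 0.3442 = 0.6558.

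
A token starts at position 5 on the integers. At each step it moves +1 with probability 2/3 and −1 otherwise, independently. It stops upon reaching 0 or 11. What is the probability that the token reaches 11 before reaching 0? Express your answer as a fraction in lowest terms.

Let r = q/p = (1/3)/(2/3) = 1/2. The recurrence P(i) = p·P(i+1) + q·P(i−1) with P(0)=0, P(11)=1 gives P(i) = (1 − r^i)/(1 − r^11).
P(5) = (1 − (1/2)^5) / (1 − (1/2)^11) = 1984/2047.

1984/2047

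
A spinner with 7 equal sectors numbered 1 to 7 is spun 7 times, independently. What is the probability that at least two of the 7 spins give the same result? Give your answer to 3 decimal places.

0.994

P(all 7 different) = 7/7 · 6/7 · ··· · 1/7 ≈ 0.006.
P(at least two equal) = 1 − 0.006 = 0.994.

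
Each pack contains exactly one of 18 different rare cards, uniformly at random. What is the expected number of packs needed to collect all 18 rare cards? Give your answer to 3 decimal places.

After i distinct types are collected, each trial gives a new one with probability (18−i)/18, so the expected wait for the next new type is 18/(18−i).
E = 18/18 + 18/17 + 18/16 + 18/15 + 18/14 + 18/13 + 18/12 + 18/11 + 18/10 + 18/9 + 18/8 + 18/7 + 18/6 + 18/5 + 18/4 + 18/3 + 18/2 + 18/1 = 42822903/680680 ≈ 62.912.

62.912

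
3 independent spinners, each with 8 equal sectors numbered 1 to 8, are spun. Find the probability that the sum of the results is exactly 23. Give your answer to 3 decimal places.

0.006

There are 8^3 = 512 equally likely outcomes.
The number of ordered 3-tuples from {1,…,8} summing to 23 is 3.
P(sum = 23) = 3/512 ≈ 0.006.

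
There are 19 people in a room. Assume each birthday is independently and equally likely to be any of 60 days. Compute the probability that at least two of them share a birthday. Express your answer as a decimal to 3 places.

0.959

It's easier to compute the probability that all 19 are distinct.
P(all distinct) = 60/60 · 59/60 · ··· · 42/60 ≈ 0.041.
So the probability of at least one match is 1 − 0.041 = 0.959.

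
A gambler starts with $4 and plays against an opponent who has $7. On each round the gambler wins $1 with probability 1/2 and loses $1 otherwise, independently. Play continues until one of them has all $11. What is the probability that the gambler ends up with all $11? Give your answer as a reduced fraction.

4/11

With a fair step, P(i) = ½P(i−1) + ½P(i+1) with P(0)=0, P(11)=1 has the linear solution P(i) = i/11.
P(4) = 4/11.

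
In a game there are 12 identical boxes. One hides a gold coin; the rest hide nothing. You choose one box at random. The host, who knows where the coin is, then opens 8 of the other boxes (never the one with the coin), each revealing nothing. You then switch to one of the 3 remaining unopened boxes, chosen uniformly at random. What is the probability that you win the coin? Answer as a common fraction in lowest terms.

11/36

Your original box holds the coin with probability 1/12, so the other 11 collectively hold it with probability 11/12.
The host can always find 8 empty boxes to open, so the reveals don't change that 11/12; it is now spread over the 3 remaining unopened boxes.
P(win by switching) = (11/12) · (1/3) = 11/36.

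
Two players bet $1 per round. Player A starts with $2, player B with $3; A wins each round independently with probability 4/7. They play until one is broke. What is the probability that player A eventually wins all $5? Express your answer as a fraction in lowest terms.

448/781

Let r = q/p = (3/7)/(4/7) = 3/4. The recurrence P(i) = p·P(i+1) + q·P(i−1) with P(0)=0, P(5)=1 gives P(i) = (1 − r^i)/(1 − r^5).
P(2) = (1 − (3/4)^2) / (1 − (3/4)^5) = 448/781.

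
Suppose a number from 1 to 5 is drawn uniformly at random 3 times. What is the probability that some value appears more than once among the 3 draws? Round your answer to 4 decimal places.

0.5200

P(all 3 different) = 5/5 · 4/5 · ··· · 3/5 ≈ 0.4800.
P(at least two equal) = 1 − 0.4800 = 0.5200.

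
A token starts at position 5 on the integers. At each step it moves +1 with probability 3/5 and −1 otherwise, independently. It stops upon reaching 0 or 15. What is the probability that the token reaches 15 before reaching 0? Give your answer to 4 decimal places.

Let r = q/p = (2/5)/(3/5) = 2/3. The recurrence P(i) = p·P(i+1) + q·P(i−1) with P(0)=0, P(15)=1 gives P(i) = (1 − r^i)/(1 − r^15).
P(5) = (1 − (2/3)^5) / (1 − (2/3)^15) = 59049/67849 ≈ 0.8703.

0.8703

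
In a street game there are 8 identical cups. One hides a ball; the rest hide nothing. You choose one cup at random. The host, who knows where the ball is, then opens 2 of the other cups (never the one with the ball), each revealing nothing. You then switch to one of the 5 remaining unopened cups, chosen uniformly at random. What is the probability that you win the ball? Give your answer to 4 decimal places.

Your original cup holds the ball with probability 1/8, so the other 7 collectively hold it with probability 7/8.
The host can always find 2 empty cups to open, so the reveals don't change that 7/8; it is now spread over the 5 remaining unopened cups.
P(win by switching) = (7/8) · (1/5) = 7/40 ≈ 0.1750.

0.1750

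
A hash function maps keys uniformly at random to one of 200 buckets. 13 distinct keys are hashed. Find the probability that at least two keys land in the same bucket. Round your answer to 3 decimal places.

It's easier to compute the probability that all 13 are distinct.
P(all distinct) = 200/200 · 199/200 · ··· · 188/200 ≈ 0.671.
So the probability of at least one match is 1 − 0.671 = 0.329.

0.329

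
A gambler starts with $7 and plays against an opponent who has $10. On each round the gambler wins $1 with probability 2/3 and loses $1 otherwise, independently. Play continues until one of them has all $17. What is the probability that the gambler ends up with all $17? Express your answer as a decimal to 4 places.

0.9922

Let r = q/p = (1/3)/(2/3) = 1/2. The recurrence P(i) = p·P(i+1) + q·P(i−1) with P(0)=0, P(17)=1 gives P(i) = (1 − r^i)/(1 − r^17).
P(7) = (1 − (1/2)^7) / (1 − (1/2)^17) = 130048/131071 ≈ 0.9922.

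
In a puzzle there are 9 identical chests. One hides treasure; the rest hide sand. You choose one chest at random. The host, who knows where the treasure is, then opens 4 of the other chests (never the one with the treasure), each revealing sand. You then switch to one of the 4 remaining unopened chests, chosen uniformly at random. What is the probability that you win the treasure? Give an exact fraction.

Your original chest holds the treasure with probability 1/9, so the other 8 collectively hold it with probability 8/9.
The host can always find 4 empty chests to open, so the reveals don't change that 8/9; it is now spread over the 4 remaining unopened chests.
P(win by switching) = (8/9) · (1/4) = 2/9.

2/9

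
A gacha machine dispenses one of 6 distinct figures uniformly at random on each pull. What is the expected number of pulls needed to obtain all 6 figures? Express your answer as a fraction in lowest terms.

147/10

After i distinct types are collected, each trial gives a new one with probability (6−i)/6, so the expected wait for the next new type is 6/(6−i).
E = 6/6 + 6/5 + 6/4 + 6/3 + 6/2 + 6/1 = 147/10.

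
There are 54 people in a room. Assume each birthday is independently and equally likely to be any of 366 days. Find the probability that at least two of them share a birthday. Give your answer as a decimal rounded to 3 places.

0.984

It's easier to compute the probability that all 54 are distinct.
P(all distinct) = 366/366 · 365/366 · ··· · 313/366 ≈ 0.016.
So the probability of at least one match is 1 − 0.016 = 0.984.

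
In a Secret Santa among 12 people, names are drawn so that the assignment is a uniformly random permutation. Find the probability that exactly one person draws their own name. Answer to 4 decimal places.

Choose which one is fixed: C(12,1) = 12 ways.
The remaining 11 must have no fixed point: D(11) = 14684570.
P = 12·14684570/479001600 = 1468457/3991680 ≈ 0.3679.

0.3679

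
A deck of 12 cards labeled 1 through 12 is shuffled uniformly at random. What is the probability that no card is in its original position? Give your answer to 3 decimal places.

This is the derangement probability: permutations of 12 with no fixed point.
D(12) = 12! · (1 − 1/1! + 1/2! − ··· + (−1)^12/12!) = 176214841.
P = 176214841/479001600 = 16019531/43545600 ≈ 0.368.

0.368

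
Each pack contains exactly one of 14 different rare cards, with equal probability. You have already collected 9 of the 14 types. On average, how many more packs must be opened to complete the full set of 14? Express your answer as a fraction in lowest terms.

959/30

Starting from 9 distinct types, each trial gives a new one with probability (14−i)/14 when i types are held, so the wait for the next new type is 14/(14−i).
E = 14/5 + 14/4 + 14/3 + 14/2 + 14/1 = 959/30.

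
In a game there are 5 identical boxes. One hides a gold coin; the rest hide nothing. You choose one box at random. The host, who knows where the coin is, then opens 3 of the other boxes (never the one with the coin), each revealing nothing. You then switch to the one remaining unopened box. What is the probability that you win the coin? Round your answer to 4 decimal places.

0.8000

Your original box holds the coin with probability 1/5, so the other 4 collectively hold it with probability 4/5.
The host can always find 3 empty boxes to open, so the reveals don't change that 4/5; it is now spread over the 1 remaining unopened box.
P(win by switching) = (4/5) · (1/1) = 4/5 ≈ 0.8000.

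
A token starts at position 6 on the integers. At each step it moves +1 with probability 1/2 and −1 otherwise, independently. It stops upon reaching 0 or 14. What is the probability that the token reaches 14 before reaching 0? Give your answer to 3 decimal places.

0.429

With a fair step, P(i) = ½P(i−1) + ½P(i+1) with P(0)=0, P(14)=1 has the linear solution P(i) = i/14.
P(6) = 6/14 = 3/7 ≈ 0.429.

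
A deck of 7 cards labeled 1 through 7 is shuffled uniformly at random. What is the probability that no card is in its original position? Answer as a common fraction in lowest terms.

103/280

This is the derangement probability: permutations of 7 with no fixed point.
D(7) = 7! · (1 − 1/1! + 1/2! − ··· + (−1)^7/7!) = 1854.
P = 1854/5040 = 103/280.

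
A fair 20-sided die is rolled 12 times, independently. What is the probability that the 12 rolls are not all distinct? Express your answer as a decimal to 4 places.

P(all 12 different) = 20/20 · 19/20 · ··· · 9/20 ≈ 0.0147.
P(at least two equal) = 1 − 0.0147 = 0.9853.

0.9853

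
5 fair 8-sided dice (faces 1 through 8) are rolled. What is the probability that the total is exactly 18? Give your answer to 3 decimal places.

0.053

There are 8^5 = 32768 equally likely outcomes.
The number of ordered 5-tuples from {1,…,8} summing to 18 is 1750.
P(sum = 18) = 1750/32768 = 875/16384 ≈ 0.053.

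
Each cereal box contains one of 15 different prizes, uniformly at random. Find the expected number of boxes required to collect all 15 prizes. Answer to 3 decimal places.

After i distinct types are collected, each trial gives a new one with probability (15−i)/15, so the expected wait for the next new type is 15/(15−i).
E = 15/15 + 15/14 + 15/13 + 15/12 + 15/11 + 15/10 + 15/9 + 15/8 + 15/7 + 15/6 + 15/5 + 15/4 + 15/3 + 15/2 + 15/1 = 1195757/24024 ≈ 49.773.

49.773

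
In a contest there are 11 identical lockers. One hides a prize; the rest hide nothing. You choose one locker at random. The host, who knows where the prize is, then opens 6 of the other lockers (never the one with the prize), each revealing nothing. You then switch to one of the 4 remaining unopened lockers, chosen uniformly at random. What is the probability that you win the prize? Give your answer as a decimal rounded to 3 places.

0.227

Your original locker holds the prize with probability 1/11, so the other 10 collectively hold it with probability 10/11.
The host can always find 6 empty lockers to open, so the reveals don't change that 10/11; it is now spread over the 4 remaining unopened lockers.
P(win by switching) = (10/11) · (1/4) = 5/22 ≈ 0.227.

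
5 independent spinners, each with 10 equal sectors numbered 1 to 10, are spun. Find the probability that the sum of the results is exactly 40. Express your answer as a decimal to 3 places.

There are 10^5 = 100000 equally likely outcomes.
The number of ordered 5-tuples from {1,…,10} summing to 40 is 996.
P(sum = 40) = 996/100000 = 249/25000 ≈ 0.010.

0.010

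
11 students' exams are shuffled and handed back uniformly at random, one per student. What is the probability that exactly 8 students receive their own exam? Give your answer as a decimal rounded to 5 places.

Choose which 8 of the 11 are fixed: C(11,8) = 165 ways.
The remaining 3 must have no fixed point: D(3) = 2.
P = 165·2/39916800 = 1/120960 ≈ 0.00001.

0.00001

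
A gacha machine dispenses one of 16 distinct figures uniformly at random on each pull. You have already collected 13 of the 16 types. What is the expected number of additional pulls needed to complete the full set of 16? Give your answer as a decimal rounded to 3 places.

29.333

Starting from 13 distinct types, each trial gives a new one with probability (16−i)/16 when i types are held, so the wait for the next new type is 16/(16−i).
E = 16/3 + 16/2 + 16/1 = 88/3 ≈ 29.333.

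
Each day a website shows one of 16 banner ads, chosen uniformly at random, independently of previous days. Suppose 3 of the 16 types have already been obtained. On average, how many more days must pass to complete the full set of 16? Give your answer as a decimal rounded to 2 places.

50.88

Starting from 3 distinct types, each trial gives a new one with probability (16−i)/16 when i types are held, so the wait for the next new type is 16/(16−i).
E = 16/13 + 16/12 + 16/11 + 16/10 + 16/9 + 16/8 + 16/7 + 16/6 + 16/5 + 16/4 + 16/3 + 16/2 + 16/1 = 2291986/45045 ≈ 50.88.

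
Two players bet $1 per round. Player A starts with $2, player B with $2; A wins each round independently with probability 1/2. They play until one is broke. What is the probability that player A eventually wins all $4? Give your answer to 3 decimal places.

With a fair step, P(i) = ½P(i−1) + ½P(i+1) with P(0)=0, P(4)=1 has the linear solution P(i) = i/4.
P(2) = 2/4 = 1/2 ≈ 0.500.

0.500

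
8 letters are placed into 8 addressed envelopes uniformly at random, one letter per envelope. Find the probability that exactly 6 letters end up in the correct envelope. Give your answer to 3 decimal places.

Choose which 6 of the 8 are fixed: C(8,6) = 28 ways.
The remaining 2 must have no fixed point: D(2) = 1.
P = 28·1/40320 = 1/1440 ≈ 0.001.

0.001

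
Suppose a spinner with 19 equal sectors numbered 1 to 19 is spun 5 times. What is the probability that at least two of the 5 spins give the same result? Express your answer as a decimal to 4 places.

0.4365

P(all 5 different) = 19/19 · 18/19 · ··· · 15/19 ≈ 0.5635.
P(at least two equal) = 1 − 0.5635 = 0.4365.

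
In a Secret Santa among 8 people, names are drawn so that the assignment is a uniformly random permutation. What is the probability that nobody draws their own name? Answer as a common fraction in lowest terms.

2119/5760

This is the derangement probability: permutations of 8 with no fixed point.
D(8) = 8! · (1 − 1/1! + 1/2! − ··· + (−1)^8/8!) = 14833.
P = 14833/40320 = 2119/5760.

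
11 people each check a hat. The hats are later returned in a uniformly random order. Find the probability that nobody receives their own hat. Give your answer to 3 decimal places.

This is the derangement probability: permutations of 11 with no fixed point.
D(11) = 11! · (1 − 1/1! + 1/2! − ··· + (−1)^11/11!) = 14684570.
P = 14684570/39916800 = 1468457/3991680 ≈ 0.368.

0.368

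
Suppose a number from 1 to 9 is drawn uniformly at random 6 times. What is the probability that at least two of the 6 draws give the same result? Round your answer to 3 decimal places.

P(all 6 different) = 9/9 · 8/9 · ··· · 4/9 ≈ 0.114.
P(at least two equal) = 1 − 0.114 = 0.886.

0.886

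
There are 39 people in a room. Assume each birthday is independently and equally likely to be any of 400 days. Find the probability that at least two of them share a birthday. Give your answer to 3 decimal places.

It's easier to compute the probability that all 39 are distinct.
P(all distinct) = 400/400 · 399/400 · ··· · 362/400 ≈ 0.147.
So the probability of at least one match is 1 − 0.147 = 0.853.

0.853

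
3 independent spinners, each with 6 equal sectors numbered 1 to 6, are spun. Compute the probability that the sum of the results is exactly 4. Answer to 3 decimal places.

There are 6^3 = 216 equally likely outcomes.
The number of ordered 3-tuples from {1,…,6} summing to 4 is 3.
P(sum = 4) = 3/216 = 1/72 ≈ 0.014.

0.014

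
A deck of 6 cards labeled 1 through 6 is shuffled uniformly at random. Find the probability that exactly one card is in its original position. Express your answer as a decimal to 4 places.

0.3667

Choose which one is fixed: C(6,1) = 6 ways.
The remaining 5 must have no fixed point: D(5) = 44.
P = 6·44/720 = 11/30 ≈ 0.3667.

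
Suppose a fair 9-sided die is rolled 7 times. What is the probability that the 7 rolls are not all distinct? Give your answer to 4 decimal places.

P(all 7 different) = 9/9 · 8/9 · ··· · 3/9 ≈ 0.0379.
P(at least two equal) = 1 − 0.0379 = 0.9621.

0.9621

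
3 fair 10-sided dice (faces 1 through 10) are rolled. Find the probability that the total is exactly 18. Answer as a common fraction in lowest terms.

73/1000

There are 10^3 = 1000 equally likely outcomes.
The number of ordered 3-tuples from {1,…,10} summing to 18 is 73.
P(sum = 18) = 73/1000.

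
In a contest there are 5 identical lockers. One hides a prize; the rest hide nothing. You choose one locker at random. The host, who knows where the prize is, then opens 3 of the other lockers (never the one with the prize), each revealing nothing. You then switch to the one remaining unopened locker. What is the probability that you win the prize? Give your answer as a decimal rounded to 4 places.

Your original locker holds the prize with probability 1/5, so the other 4 collectively hold it with probability 4/5.
The host can always find 3 empty lockers to open, so the reveals don't change that 4/5; it is now spread over the 1 remaining unopened locker.
P(win by switching) = (4/5) · (1/1) = 4/5 ≈ 0.8000.

0.8000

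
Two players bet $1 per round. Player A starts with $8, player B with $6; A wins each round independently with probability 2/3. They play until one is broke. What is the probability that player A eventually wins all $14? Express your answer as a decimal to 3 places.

0.996

Let r = q/p = (1/3)/(2/3) = 1/2. The recurrence P(i) = p·P(i+1) + q·P(i−1) with P(0)=0, P(14)=1 gives P(i) = (1 − r^i)/(1 − r^14).
P(8) = (1 − (1/2)^8) / (1 − (1/2)^14) = 5440/5461 ≈ 0.996.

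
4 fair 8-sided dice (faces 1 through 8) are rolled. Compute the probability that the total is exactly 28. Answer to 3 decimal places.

There are 8^4 = 4096 equally likely outcomes.
The number of ordered 4-tuples from {1,…,8} summing to 28 is 35.
P(sum = 28) = 35/4096 ≈ 0.009.

0.009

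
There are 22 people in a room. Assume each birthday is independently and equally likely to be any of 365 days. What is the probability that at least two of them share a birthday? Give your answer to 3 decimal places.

It's easier to compute the probability that all 22 are distinct.
P(all distinct) = 365/365 · 364/365 · ··· · 344/365 ≈ 0.524.
So the probability of at least one match is 1 − 0.524 = 0.476.

0.476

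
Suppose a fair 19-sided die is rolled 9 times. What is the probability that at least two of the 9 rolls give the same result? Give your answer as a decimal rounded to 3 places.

0.896

P(all 9 different) = 19/19 · 18/19 · ··· · 11/19 ≈ 0.104.
P(at least two equal) = 1 − 0.104 = 0.896.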